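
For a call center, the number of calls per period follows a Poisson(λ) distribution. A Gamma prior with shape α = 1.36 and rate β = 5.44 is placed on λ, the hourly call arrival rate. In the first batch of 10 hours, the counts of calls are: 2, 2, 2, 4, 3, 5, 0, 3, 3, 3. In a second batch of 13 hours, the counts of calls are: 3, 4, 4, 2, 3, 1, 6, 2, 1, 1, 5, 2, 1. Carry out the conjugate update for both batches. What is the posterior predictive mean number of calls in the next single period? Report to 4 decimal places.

With a Gamma(shape α, rate β) prior, the Poisson likelihood is conjugate: the posterior is Gamma(α + ΣXᵢ, β + n).
Batch 1: sum of counts S = 27 over n = 10 hours.
After batch 1: Gamma(α+S, β+n) = Gamma(1.36+27, 5.44+10) = Gamma(28.36, 15.44).
Batch 2: sum of counts S = 35 over n = 13 hours.
After batch 2: Gamma(α+S, β+n) = Gamma(28.36+35, 15.44+13) = Gamma(63.36, 28.44).
The predictive distribution for one future period is NegBinom with mean α/β = 2.2278.

2.2278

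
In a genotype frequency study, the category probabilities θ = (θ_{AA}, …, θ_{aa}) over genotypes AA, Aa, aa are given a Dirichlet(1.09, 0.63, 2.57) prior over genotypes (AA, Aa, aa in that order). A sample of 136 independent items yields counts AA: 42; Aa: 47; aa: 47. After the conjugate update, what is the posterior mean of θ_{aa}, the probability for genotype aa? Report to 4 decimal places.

The Dirichlet prior is conjugate to the Multinomial likelihood: each posterior αⱼ = prior αⱼ + observed count nⱼ.
Posterior concentration: (43.09, 47.63, 49.57), total = 140.29.
E[θ_{aa}|data] = α_{aa}/Σα = 49.57/140.29 = 0.3533.

0.3533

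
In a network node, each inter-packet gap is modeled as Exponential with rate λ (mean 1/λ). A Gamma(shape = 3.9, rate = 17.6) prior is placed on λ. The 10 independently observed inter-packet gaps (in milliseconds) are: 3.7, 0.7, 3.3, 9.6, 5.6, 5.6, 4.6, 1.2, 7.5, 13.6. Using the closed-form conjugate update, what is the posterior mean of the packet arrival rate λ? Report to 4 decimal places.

With a Gamma(shape α, rate β) prior on the exponential rate λ, the posterior after n observations with total T = Σxᵢ is Gamma(α+n, β+T).
Sum of observations T = 55.4 milliseconds; n = 10.
Posterior: Gamma(3.9+10, 17.6+55.4) = Gamma(13.9, 73.0).
Posterior mean of λ = α/β = 13.9/73.0 = 0.1904.

0.1904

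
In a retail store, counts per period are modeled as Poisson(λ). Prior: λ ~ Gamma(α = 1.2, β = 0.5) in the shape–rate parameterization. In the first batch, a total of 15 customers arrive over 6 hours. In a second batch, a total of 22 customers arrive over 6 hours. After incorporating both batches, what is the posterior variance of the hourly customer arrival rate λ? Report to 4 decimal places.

0.2445

With a Gamma(shape α, rate β) prior, the Poisson likelihood is conjugate: the posterior is Gamma(α + ΣXᵢ, β + n).
After batch 1: Gamma(α+S, β+n) = Gamma(1.2+15, 0.5+6) = Gamma(16.2, 6.5).
After batch 2: Gamma(α+S, β+n) = Gamma(16.2+22, 6.5+6) = Gamma(38.2, 12.5).
Var = α/β² = 38.2/12.5² = 0.2445.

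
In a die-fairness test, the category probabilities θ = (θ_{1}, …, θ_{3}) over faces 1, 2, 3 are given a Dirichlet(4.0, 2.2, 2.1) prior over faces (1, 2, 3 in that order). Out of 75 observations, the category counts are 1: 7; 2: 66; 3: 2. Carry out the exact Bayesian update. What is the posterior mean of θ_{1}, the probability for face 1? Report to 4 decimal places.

The Dirichlet prior is conjugate to the Multinomial likelihood: each posterior αⱼ = prior αⱼ + observed count nⱼ.
Posterior concentration: (11.0, 68.2, 4.1), total = 83.3.
E[θ_{1}|data] = α_{1}/Σα = 11.0/83.3 = 0.1321.

0.1321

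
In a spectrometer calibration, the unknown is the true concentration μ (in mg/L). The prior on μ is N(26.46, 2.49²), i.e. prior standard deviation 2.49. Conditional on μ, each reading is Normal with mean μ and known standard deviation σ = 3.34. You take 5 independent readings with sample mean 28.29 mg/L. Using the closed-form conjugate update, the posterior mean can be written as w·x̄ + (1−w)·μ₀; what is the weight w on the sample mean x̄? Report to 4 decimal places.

0.7354

For Normal data with known variance σ², a Normal(μ₀, σ₀²) prior on μ is conjugate. Posterior precision = 1/σ₀² + n/σ²; posterior mean is the precision-weighted average of μ₀ and x̄.
σ₀² = 2.49² = 6.2001, σ² = 3.34² = 11.1556. Prior precision 1/σ₀² = 1/6.2001; data precision n/σ² = 5/11.1556.
w = (n/σ²)/(1/σ₀² + n/σ²) = n·σ₀²/(σ² + n·σ₀²) = 5·6.2001/(11.1556 + 5·6.2001) = 31.0005/42.1561 = 0.7354.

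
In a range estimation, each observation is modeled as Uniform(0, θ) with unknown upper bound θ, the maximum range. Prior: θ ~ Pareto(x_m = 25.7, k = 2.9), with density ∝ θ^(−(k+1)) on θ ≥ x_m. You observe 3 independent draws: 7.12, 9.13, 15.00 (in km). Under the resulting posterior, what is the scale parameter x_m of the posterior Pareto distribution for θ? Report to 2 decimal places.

25.70

A Pareto(scale x_m, shape k) prior on the upper bound θ of Uniform(0, θ) is conjugate: posterior is Pareto(max(x_m, max xᵢ), k + n).
Sample maximum = 15.00; prior scale x_m = 25.7 → posterior scale = max = 25.70.
Posterior shape = 2.9 + 3 = 5.9.
Posterior scale x_m = 25.70.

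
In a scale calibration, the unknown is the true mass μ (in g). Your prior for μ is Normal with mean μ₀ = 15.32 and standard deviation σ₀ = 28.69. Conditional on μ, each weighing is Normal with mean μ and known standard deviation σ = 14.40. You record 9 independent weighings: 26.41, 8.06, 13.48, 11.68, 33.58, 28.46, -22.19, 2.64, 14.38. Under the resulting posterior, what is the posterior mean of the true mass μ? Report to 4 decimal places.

13.0091

For Normal data with known variance σ², a Normal(μ₀, σ₀²) prior on μ is conjugate. Posterior precision = 1/σ₀² + n/σ²; posterior mean is the precision-weighted average of μ₀ and x̄.
Σxᵢ = 26.41 + 8.06 + 13.48 + 11.68 + 33.58 + 28.46 + (-22.19) + 2.64 + 14.38 = 116.5, so n·x̄ = 116.5.
σ₀² = 28.69² = 823.1161, σ² = 14.40² = 207.36; σ² + n·σ₀² = 207.36 + 9·823.1161 = 7615.4049.
Posterior mean = (μ₀/σ₀² + n·x̄/σ²)/(1/σ₀² + n/σ²) = (σ²·μ₀ + σ₀²·n·x̄)/(σ² + n·σ₀²) = (207.36·15.32 + 823.1161·116.5)/7615.4049 = 99069.78085/7615.4049 = 13.0091.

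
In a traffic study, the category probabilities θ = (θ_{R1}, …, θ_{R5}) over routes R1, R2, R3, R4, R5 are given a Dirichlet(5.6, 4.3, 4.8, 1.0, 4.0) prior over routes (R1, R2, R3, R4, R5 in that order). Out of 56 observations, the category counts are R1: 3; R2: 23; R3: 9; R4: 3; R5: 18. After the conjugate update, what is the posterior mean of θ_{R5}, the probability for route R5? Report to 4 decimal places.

The Dirichlet prior is conjugate to the Multinomial likelihood: each posterior αⱼ = prior αⱼ + observed count nⱼ.
Posterior concentration: (8.6, 27.3, 13.8, 4.0, 22.0), total = 75.7.
E[θ_{R5}|data] = α_{R5}/Σα = 22.0/75.7 = 0.2906.

0.2906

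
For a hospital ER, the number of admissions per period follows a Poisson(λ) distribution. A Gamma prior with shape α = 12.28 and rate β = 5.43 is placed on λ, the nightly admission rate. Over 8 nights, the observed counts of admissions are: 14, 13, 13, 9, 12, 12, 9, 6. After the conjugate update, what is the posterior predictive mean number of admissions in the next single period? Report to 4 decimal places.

7.4669

With a Gamma(shape α, rate β) prior, the Poisson likelihood is conjugate: the posterior is Gamma(α + ΣXᵢ, β + n).
Sum of counts S = 88 over n = 8 nights.
Posterior: Gamma(α+S, β+n) = Gamma(12.28+88, 5.43+8) = Gamma(100.28, 13.43).
The predictive distribution for one future period is NegBinom with mean α/β = 7.4669.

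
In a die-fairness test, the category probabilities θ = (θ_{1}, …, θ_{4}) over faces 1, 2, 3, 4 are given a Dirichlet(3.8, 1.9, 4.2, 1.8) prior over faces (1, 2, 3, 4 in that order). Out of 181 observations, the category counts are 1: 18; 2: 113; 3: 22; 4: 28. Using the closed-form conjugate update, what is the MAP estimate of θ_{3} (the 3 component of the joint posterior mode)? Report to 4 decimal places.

0.1335

The Dirichlet prior is conjugate to the Multinomial likelihood: each posterior αⱼ = prior αⱼ + observed count nⱼ.
Posterior concentration: (21.8, 114.9, 26.2, 29.8), total = 192.7.
Joint mode component: (α_{3}−1)/(Σα−K) = 25.2/188.7 = 0.1335.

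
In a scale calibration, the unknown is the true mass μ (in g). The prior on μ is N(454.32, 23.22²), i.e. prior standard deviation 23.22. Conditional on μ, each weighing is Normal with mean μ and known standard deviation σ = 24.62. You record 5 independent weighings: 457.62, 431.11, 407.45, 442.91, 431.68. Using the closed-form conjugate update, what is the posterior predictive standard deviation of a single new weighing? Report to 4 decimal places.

26.5541

For Normal data with known variance σ², a Normal(μ₀, σ₀²) prior on μ is conjugate. Posterior precision = 1/σ₀² + n/σ²; posterior mean is the precision-weighted average of μ₀ and x̄.
σ₀² = 23.22² = 539.1684, σ² = 24.62² = 606.1444; σ² + n·σ₀² = 606.1444 + 5·539.1684 = 3301.9864.
Posterior precision = 1/σ₀² + n/σ² = 1/539.1684 + 5/606.1444 = (σ² + n·σ₀²)/(σ₀²σ²) = 3301.9864/(539.1684·606.1444); posterior variance σₙ² = σ₀²σ²/(σ² + n·σ₀²) = 539.1684·606.1444/3301.9864 = 98.974940.
Predictive variance for one new observation = σₙ² + σ² = 539.1684·606.1444/3301.9864 + 606.1444 = σ²·(σ₀² + 3301.9864)/3301.9864 = 606.1444·3841.1548/3301.9864 = 705.119340; SD = √(606.1444·3841.1548/3301.9864) = 26.5541.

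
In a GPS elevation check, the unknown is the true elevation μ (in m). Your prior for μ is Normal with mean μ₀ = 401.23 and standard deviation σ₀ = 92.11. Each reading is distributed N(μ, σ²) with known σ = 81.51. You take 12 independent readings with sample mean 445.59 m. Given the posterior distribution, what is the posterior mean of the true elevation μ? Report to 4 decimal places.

442.8725

For Normal data with known variance σ², a Normal(μ₀, σ₀²) prior on μ is conjugate. Posterior precision = 1/σ₀² + n/σ²; posterior mean is the precision-weighted average of μ₀ and x̄.
n·x̄ = 12·445.59 = 5347.08.
σ₀² = 92.11² = 8484.2521, σ² = 81.51² = 6643.8801; σ² + n·σ₀² = 6643.8801 + 12·8484.2521 = 108454.9053.
Posterior mean = (μ₀/σ₀² + n·x̄/σ²)/(1/σ₀² + n/σ²) = (σ²·μ₀ + σ₀²·n·x̄)/(σ² + n·σ₀²) = (6643.8801·401.23 + 8484.2521·5347.08)/108454.9053 = 48031698.731391/108454.9053 = 442.8725.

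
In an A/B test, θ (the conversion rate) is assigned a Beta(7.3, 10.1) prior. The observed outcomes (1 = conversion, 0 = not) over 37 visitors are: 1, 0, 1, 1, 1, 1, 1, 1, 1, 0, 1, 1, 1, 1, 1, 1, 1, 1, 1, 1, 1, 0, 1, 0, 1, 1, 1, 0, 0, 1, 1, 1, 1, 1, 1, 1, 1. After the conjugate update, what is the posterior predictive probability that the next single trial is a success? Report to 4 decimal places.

0.7040

The Beta prior is conjugate to a Binomial/Bernoulli likelihood; the update adds successes to α and failures to β.
Posterior: Beta(α+k, β+n−k) = Beta(7.3+31, 10.1+6) = Beta(38.3, 16.1).
For a single future Bernoulli trial, P(success | data) = α/(α+β) = 0.7040.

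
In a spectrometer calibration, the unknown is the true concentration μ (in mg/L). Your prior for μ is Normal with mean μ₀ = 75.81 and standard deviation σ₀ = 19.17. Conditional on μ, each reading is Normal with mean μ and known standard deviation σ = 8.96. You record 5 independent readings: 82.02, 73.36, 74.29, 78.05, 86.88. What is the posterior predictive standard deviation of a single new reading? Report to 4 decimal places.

9.7809

For Normal data with known variance σ², a Normal(μ₀, σ₀²) prior on μ is conjugate. Posterior precision = 1/σ₀² + n/σ²; posterior mean is the precision-weighted average of μ₀ and x̄.
σ₀² = 19.17² = 367.4889, σ² = 8.96² = 80.2816; σ² + n·σ₀² = 80.2816 + 5·367.4889 = 1917.7261.
Posterior precision = 1/σ₀² + n/σ² = 1/367.4889 + 5/80.2816 = (σ² + n·σ₀²)/(σ₀²σ²) = 1917.7261/(367.4889·80.2816); posterior variance σₙ² = σ₀²σ²/(σ² + n·σ₀²) = 367.4889·80.2816/1917.7261 = 15.384156.
Predictive variance for one new observation = σₙ² + σ² = 367.4889·80.2816/1917.7261 + 80.2816 = σ²·(σ₀² + 1917.7261)/1917.7261 = 80.2816·2285.215/1917.7261 = 95.665756; SD = √(80.2816·2285.215/1917.7261) = 9.7809.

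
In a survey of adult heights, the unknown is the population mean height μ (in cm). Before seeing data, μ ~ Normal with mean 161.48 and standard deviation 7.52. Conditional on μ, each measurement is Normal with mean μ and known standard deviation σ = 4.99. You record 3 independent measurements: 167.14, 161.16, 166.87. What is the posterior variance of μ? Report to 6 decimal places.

For Normal data with known variance σ², a Normal(μ₀, σ₀²) prior on μ is conjugate. Posterior precision = 1/σ₀² + n/σ²; posterior mean is the precision-weighted average of μ₀ and x̄.
σ₀² = 7.52² = 56.5504, σ² = 4.99² = 24.9001; σ² + n·σ₀² = 24.9001 + 3·56.5504 = 194.5513.
Posterior precision = 1/σ₀² + n/σ² = 1/56.5504 + 3/24.9001 = (σ² + n·σ₀²)/(σ₀²σ²) = 194.5513/(56.5504·24.9001); posterior variance σₙ² = σ₀²σ²/(σ² + n·σ₀²) = 56.5504·24.9001/194.5513 = 7.237734.

7.237734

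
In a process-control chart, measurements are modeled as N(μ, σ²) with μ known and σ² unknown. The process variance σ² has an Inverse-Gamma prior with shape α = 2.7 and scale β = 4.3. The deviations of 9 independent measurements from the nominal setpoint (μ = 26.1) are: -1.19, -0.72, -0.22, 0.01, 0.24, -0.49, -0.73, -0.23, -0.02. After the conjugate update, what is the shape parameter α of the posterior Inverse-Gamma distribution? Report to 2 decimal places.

With known mean μ and an Inverse-Gamma(α, β) prior on σ², the Normal likelihood is conjugate: posterior is Inv-Gamma(α + n/2, β + Σ(xᵢ−μ)²/2).
Σ(xᵢ−μ)² = (-1.19)² + (-0.72)² + (-0.22)² + (0.01)² + (0.24)² + (-0.49)² + (-0.73)² + (-0.23)² + (-0.02)² = 2.8669.
Posterior: Inv-Gamma(2.7 + 9/2, 4.3 + 2.8669/2) = Inv-Gamma(7.20, 5.73345).
Posterior α = 7.20.

7.20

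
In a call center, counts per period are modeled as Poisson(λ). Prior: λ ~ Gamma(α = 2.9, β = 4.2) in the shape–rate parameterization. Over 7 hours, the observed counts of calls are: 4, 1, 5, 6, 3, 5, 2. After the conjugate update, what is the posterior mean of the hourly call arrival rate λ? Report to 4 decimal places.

With a Gamma(shape α, rate β) prior, the Poisson likelihood is conjugate: the posterior is Gamma(α + ΣXᵢ, β + n).
Sum of counts S = 26 over n = 7 hours.
Posterior: Gamma(α+S, β+n) = Gamma(2.9+26, 4.2+7) = Gamma(28.9, 11.2).
Posterior mean = α/β = 28.9/11.2 = 2.5804.

2.5804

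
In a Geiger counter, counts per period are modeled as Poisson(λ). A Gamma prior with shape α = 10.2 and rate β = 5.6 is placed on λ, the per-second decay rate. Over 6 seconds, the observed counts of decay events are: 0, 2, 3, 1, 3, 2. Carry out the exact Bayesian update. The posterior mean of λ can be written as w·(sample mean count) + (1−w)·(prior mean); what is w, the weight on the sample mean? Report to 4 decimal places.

With a Gamma(shape α, rate β) prior, the Poisson likelihood is conjugate: the posterior is Gamma(α + ΣXᵢ, β + n).
Posterior mean = (α₀+S)/(β₀+n) = [n/(β₀+n)]·(S/n) + [β₀/(β₀+n)]·(α₀/β₀), so only n and β₀ enter the weight.
Weight on data w = n/(β₀+n) = 6/(5.6+6) = 6/11.6 = 0.5172.

0.5172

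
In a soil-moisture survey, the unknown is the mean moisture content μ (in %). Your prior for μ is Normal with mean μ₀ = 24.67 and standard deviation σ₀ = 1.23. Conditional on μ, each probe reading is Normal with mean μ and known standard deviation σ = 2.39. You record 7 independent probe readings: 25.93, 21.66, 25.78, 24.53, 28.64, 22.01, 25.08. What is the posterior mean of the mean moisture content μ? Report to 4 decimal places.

For Normal data with known variance σ², a Normal(μ₀, σ₀²) prior on μ is conjugate. Posterior precision = 1/σ₀² + n/σ²; posterior mean is the precision-weighted average of μ₀ and x̄.
Σxᵢ = 25.93 + 21.66 + 25.78 + 24.53 + 28.64 + 22.01 + 25.08 = 173.63, so n·x̄ = 173.63.
σ₀² = 1.23² = 1.5129, σ² = 2.39² = 5.7121; σ² + n·σ₀² = 5.7121 + 7·1.5129 = 16.3024.
Posterior mean = (μ₀/σ₀² + n·x̄/σ²)/(1/σ₀² + n/σ²) = (σ²·μ₀ + σ₀²·n·x̄)/(σ² + n·σ₀²) = (5.7121·24.67 + 1.5129·173.63)/16.3024 = 403.602334/16.3024 = 24.7572.

24.7572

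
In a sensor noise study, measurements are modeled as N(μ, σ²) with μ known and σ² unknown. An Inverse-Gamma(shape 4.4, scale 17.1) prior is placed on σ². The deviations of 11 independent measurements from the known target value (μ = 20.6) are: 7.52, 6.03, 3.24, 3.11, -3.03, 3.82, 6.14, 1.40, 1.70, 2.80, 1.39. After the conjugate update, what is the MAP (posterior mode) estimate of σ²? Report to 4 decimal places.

With known mean μ and an Inverse-Gamma(α, β) prior on σ², the Normal likelihood is conjugate: posterior is Inv-Gamma(α + n/2, β + Σ(xᵢ−μ)²/2).
Σ(xᵢ−μ)² = (7.52)² + (6.03)² + (3.24)² + (3.11)² + (-3.03)² + (3.82)² + (6.14)² + (1.40)² + (1.70)² + (2.80)² + (1.39)² = 189.1760.
Posterior: Inv-Gamma(4.4 + 11/2, 17.1 + 189.1760/2) = Inv-Gamma(9.90, 111.68800).
Mode = β/(α+1) = 111.68800/10.90 = 10.2466.

10.2466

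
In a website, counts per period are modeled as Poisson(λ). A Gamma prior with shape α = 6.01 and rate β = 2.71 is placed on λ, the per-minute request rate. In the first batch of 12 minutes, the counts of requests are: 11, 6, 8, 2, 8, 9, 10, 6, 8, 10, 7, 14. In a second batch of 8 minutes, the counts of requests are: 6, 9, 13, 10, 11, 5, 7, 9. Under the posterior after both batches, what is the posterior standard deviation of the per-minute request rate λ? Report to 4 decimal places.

0.5825

With a Gamma(shape α, rate β) prior, the Poisson likelihood is conjugate: the posterior is Gamma(α + ΣXᵢ, β + n).
Batch 1: sum of counts S = 99 over n = 12 minutes.
After batch 1: Gamma(α+S, β+n) = Gamma(6.01+99, 2.71+12) = Gamma(105.01, 14.71).
Batch 2: sum of counts S = 70 over n = 8 minutes.
After batch 2: Gamma(α+S, β+n) = Gamma(105.01+70, 14.71+8) = Gamma(175.01, 22.71).
SD = √α/β = √175.01/22.71 = 0.5825.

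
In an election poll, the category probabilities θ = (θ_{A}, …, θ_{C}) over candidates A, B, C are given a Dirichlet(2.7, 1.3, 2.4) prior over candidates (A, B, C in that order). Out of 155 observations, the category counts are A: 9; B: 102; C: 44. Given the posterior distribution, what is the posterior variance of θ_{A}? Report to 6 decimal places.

0.000414

The Dirichlet prior is conjugate to the Multinomial likelihood: each posterior αⱼ = prior αⱼ + observed count nⱼ.
Posterior concentration: (11.7, 103.3, 46.4), total = 161.4.
Var[θ_j] = α_j(Σα−α_j)/((Σα)²(Σα+1)) = 11.7·149.7/(161.4²·162.4) = 0.000414.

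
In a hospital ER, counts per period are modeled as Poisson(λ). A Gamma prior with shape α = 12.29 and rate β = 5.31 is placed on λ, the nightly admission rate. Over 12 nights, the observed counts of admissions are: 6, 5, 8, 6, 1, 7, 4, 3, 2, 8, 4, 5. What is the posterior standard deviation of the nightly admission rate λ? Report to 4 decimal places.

With a Gamma(shape α, rate β) prior, the Poisson likelihood is conjugate: the posterior is Gamma(α + ΣXᵢ, β + n).
Sum of counts S = 59 over n = 12 nights.
Posterior: Gamma(α+S, β+n) = Gamma(12.29+59, 5.31+12) = Gamma(71.29, 17.31).
SD = √α/β = √71.29/17.31 = 0.4878.

0.4878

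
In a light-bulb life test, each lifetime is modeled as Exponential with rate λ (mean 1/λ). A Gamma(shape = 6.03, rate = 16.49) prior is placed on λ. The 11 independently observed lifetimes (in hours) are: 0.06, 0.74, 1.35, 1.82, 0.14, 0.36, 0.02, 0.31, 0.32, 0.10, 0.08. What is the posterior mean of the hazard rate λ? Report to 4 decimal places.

With a Gamma(shape α, rate β) prior on the exponential rate λ, the posterior after n observations with total T = Σxᵢ is Gamma(α+n, β+T).
Sum of observations T = 5.30 hours; n = 11.
Posterior: Gamma(6.03+11, 16.49+5.30) = Gamma(17.03, 21.79).
Posterior mean of λ = α/β = 17.03/21.79 = 0.7816.

0.7816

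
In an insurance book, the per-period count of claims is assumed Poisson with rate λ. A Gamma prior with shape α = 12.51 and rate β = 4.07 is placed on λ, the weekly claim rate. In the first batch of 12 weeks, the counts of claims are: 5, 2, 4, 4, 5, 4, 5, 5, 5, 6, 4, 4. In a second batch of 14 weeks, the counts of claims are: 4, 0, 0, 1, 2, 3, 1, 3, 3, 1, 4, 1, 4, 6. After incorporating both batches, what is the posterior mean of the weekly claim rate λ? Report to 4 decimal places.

3.2760

With a Gamma(shape α, rate β) prior, the Poisson likelihood is conjugate: the posterior is Gamma(α + ΣXᵢ, β + n).
Batch 1: sum of counts S = 53 over n = 12 weeks.
After batch 1: Gamma(α+S, β+n) = Gamma(12.51+53, 4.07+12) = Gamma(65.51, 16.07).
Batch 2: sum of counts S = 33 over n = 14 weeks.
After batch 2: Gamma(α+S, β+n) = Gamma(65.51+33, 16.07+14) = Gamma(98.51, 30.07).
Posterior mean = α/β = 98.51/30.07 = 3.2760.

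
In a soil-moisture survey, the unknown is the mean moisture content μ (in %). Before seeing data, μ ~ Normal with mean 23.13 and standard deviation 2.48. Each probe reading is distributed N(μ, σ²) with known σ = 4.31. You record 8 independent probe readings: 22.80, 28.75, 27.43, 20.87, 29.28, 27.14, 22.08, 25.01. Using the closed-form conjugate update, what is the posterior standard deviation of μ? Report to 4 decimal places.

1.2983

For Normal data with known variance σ², a Normal(μ₀, σ₀²) prior on μ is conjugate. Posterior precision = 1/σ₀² + n/σ²; posterior mean is the precision-weighted average of μ₀ and x̄.
σ₀² = 2.48² = 6.1504, σ² = 4.31² = 18.5761; σ² + n·σ₀² = 18.5761 + 8·6.1504 = 67.7793.
Posterior precision = 1/σ₀² + n/σ² = 1/6.1504 + 8/18.5761 = (σ² + n·σ₀²)/(σ₀²σ²) = 67.7793/(6.1504·18.5761); posterior variance σₙ² = σ₀²σ²/(σ² + n·σ₀²) = 6.1504·18.5761/67.7793 = 1.685624.
Posterior SD = √σₙ² = √(6.1504·18.5761/67.7793) = 1.2983.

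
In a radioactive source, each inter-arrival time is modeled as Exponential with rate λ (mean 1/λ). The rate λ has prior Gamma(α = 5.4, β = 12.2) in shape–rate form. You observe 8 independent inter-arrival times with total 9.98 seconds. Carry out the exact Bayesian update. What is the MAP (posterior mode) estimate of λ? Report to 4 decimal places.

0.5591

With a Gamma(shape α, rate β) prior on the exponential rate λ, the posterior after n observations with total T = Σxᵢ is Gamma(α+n, β+T).
Posterior: Gamma(5.4+8, 12.2+9.98) = Gamma(13.4, 22.18).
Mode = (α−1)/β = 0.5591.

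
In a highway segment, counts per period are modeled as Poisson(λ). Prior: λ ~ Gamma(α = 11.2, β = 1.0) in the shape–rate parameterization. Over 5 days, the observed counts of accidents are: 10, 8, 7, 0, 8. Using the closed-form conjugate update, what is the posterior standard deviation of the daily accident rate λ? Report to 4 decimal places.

1.1081

With a Gamma(shape α, rate β) prior, the Poisson likelihood is conjugate: the posterior is Gamma(α + ΣXᵢ, β + n).
Sum of counts S = 33 over n = 5 days.
Posterior: Gamma(α+S, β+n) = Gamma(11.2+33, 1.0+5) = Gamma(44.2, 6.0).
SD = √α/β = √44.2/6.0 = 1.1081.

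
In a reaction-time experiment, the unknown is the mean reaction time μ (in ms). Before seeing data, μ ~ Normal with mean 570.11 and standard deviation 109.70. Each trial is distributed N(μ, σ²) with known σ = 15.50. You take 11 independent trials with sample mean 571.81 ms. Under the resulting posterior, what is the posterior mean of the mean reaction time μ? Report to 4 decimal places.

571.8069

For Normal data with known variance σ², a Normal(μ₀, σ₀²) prior on μ is conjugate. Posterior precision = 1/σ₀² + n/σ²; posterior mean is the precision-weighted average of μ₀ and x̄.
n·x̄ = 11·571.81 = 6289.91.
σ₀² = 109.70² = 12034.09, σ² = 15.50² = 240.25; σ² + n·σ₀² = 240.25 + 11·12034.09 = 132615.24.
Posterior mean = (μ₀/σ₀² + n·x̄/σ²)/(1/σ₀² + n/σ²) = (σ²·μ₀ + σ₀²·n·x̄)/(σ² + n·σ₀²) = (240.25·570.11 + 12034.09·6289.91)/132615.24 = 75830311.9594/132615.24 = 571.8069.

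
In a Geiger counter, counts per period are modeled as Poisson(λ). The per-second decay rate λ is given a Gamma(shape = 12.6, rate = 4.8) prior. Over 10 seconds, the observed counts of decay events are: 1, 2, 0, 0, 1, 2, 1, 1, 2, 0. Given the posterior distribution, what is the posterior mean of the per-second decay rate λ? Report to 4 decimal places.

1.5270

With a Gamma(shape α, rate β) prior, the Poisson likelihood is conjugate: the posterior is Gamma(α + ΣXᵢ, β + n).
Sum of counts S = 10 over n = 10 seconds.
Posterior: Gamma(α+S, β+n) = Gamma(12.6+10, 4.8+10) = Gamma(22.6, 14.8).
Posterior mean = α/β = 22.6/14.8 = 1.5270.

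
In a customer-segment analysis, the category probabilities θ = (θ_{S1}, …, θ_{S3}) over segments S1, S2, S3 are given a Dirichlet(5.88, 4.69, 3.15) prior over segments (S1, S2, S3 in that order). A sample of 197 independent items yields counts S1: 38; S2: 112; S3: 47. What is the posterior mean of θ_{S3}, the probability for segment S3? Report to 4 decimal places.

0.2380

The Dirichlet prior is conjugate to the Multinomial likelihood: each posterior αⱼ = prior αⱼ + observed count nⱼ.
Posterior concentration: (43.88, 116.69, 50.15), total = 210.72.
E[θ_{S3}|data] = α_{S3}/Σα = 50.15/210.72 = 0.2380.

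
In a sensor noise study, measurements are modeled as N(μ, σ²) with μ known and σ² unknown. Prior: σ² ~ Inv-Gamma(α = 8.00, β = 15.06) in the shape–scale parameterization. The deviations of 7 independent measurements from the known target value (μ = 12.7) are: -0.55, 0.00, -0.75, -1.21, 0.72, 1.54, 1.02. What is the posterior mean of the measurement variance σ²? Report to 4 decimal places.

With known mean μ and an Inverse-Gamma(α, β) prior on σ², the Normal likelihood is conjugate: posterior is Inv-Gamma(α + n/2, β + Σ(xᵢ−μ)²/2).
Σ(xᵢ−μ)² = (-0.55)² + (0.00)² + (-0.75)² + (-1.21)² + (0.72)² + (1.54)² + (1.02)² = 6.2595.
Posterior: Inv-Gamma(8.00 + 7/2, 15.06 + 6.2595/2) = Inv-Gamma(11.50, 18.18975).
E[σ²|data] = β/(α−1) = 18.18975/10.50 = 1.7324.

1.7324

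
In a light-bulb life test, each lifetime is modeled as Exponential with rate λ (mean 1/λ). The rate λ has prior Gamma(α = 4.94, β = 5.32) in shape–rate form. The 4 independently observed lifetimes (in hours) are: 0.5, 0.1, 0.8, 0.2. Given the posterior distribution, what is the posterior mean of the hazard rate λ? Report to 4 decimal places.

1.2919

With a Gamma(shape α, rate β) prior on the exponential rate λ, the posterior after n observations with total T = Σxᵢ is Gamma(α+n, β+T).
Sum of observations T = 1.6 hours; n = 4.
Posterior: Gamma(4.94+4, 5.32+1.6) = Gamma(8.94, 6.92).
Posterior mean of λ = α/β = 8.94/6.92 = 1.2919.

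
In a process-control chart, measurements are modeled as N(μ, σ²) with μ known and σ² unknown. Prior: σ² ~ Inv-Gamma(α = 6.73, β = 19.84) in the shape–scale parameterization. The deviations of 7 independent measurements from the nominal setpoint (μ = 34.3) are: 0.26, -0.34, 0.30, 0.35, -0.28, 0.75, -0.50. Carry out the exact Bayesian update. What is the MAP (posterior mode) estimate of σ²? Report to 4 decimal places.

With known mean μ and an Inverse-Gamma(α, β) prior on σ², the Normal likelihood is conjugate: posterior is Inv-Gamma(α + n/2, β + Σ(xᵢ−μ)²/2).
Σ(xᵢ−μ)² = (0.26)² + (-0.34)² + (0.30)² + (0.35)² + (-0.28)² + (0.75)² + (-0.50)² = 1.2866.
Posterior: Inv-Gamma(6.73 + 7/2, 19.84 + 1.2866/2) = Inv-Gamma(10.23, 20.48330).
Mode = β/(α+1) = 20.48330/11.23 = 1.8240.

1.8240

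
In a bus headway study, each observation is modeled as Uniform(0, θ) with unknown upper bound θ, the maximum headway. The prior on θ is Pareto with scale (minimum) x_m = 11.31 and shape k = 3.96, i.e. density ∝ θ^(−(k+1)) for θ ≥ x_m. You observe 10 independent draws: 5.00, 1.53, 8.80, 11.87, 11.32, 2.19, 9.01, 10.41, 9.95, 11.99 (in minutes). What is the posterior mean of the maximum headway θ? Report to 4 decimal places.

A Pareto(scale x_m, shape k) prior on the upper bound θ of Uniform(0, θ) is conjugate: posterior is Pareto(max(x_m, max xᵢ), k + n).
Sample maximum = 11.99; prior scale x_m = 11.31 → posterior scale = max = 11.99.
Posterior shape = 3.96 + 10 = 13.96.
E[θ|data] = k·x_m/(k−1) = 13.96·11.99/12.96 = 12.9152.

12.9152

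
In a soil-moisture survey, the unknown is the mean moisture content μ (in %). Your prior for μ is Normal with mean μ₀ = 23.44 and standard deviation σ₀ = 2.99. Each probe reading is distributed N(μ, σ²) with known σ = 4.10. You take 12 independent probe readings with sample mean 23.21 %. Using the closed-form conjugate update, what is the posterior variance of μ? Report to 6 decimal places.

1.211070

For Normal data with known variance σ², a Normal(μ₀, σ₀²) prior on μ is conjugate. Posterior precision = 1/σ₀² + n/σ²; posterior mean is the precision-weighted average of μ₀ and x̄.
σ₀² = 2.99² = 8.9401, σ² = 4.10² = 16.81; σ² + n·σ₀² = 16.81 + 12·8.9401 = 124.0912.
Posterior precision = 1/σ₀² + n/σ² = 1/8.9401 + 12/16.81 = (σ² + n·σ₀²)/(σ₀²σ²) = 124.0912/(8.9401·16.81); posterior variance σₙ² = σ₀²σ²/(σ² + n·σ₀²) = 8.9401·16.81/124.0912 = 1.211070.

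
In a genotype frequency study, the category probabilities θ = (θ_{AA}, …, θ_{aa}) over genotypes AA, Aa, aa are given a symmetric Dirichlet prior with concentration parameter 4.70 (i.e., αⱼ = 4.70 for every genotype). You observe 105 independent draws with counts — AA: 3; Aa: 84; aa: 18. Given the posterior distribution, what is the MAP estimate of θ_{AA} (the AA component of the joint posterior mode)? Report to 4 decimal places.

0.0577

The Dirichlet prior is conjugate to the Multinomial likelihood: each posterior αⱼ = prior αⱼ + observed count nⱼ.
Posterior concentration: (7.70, 88.70, 22.70), total = 119.10.
Joint mode component: (α_{AA}−1)/(Σα−K) = 6.70/116.10 = 0.0577.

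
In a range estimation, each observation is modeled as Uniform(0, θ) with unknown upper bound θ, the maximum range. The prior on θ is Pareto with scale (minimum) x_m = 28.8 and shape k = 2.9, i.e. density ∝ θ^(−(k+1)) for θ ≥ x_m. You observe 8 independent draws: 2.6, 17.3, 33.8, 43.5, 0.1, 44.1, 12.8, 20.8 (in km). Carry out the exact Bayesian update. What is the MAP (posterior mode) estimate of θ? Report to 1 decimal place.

A Pareto(scale x_m, shape k) prior on the upper bound θ of Uniform(0, θ) is conjugate: posterior is Pareto(max(x_m, max xᵢ), k + n).
Sample maximum = 44.1; prior scale x_m = 28.8 → posterior scale = max = 44.1.
Posterior shape = 2.9 + 8 = 10.9.
The Pareto density is decreasing on [x_m, ∞), so the mode is x_m = 44.1.

44.1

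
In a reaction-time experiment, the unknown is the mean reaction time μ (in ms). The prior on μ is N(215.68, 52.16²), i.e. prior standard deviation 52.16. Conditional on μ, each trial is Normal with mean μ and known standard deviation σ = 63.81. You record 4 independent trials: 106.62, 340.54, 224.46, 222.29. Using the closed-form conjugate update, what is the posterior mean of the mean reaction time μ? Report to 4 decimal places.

For Normal data with known variance σ², a Normal(μ₀, σ₀²) prior on μ is conjugate. Posterior precision = 1/σ₀² + n/σ²; posterior mean is the precision-weighted average of μ₀ and x̄.
Σxᵢ = 106.62 + 340.54 + 224.46 + 222.29 = 893.91, so n·x̄ = 893.91.
σ₀² = 52.16² = 2720.6656, σ² = 63.81² = 4071.7161; σ² + n·σ₀² = 4071.7161 + 4·2720.6656 = 14954.3785.
Posterior mean = (μ₀/σ₀² + n·x̄/σ²)/(1/σ₀² + n/σ²) = (σ²·μ₀ + σ₀²·n·x̄)/(σ² + n·σ₀²) = (4071.7161·215.68 + 2720.6656·893.91)/14954.3785 = 3310217.914944/14954.3785 = 221.3544.

221.3544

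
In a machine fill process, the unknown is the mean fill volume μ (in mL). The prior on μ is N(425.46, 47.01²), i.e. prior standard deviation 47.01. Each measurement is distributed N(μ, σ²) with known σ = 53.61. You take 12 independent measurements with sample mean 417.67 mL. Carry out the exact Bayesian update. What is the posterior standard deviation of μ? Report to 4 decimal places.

For Normal data with known variance σ², a Normal(μ₀, σ₀²) prior on μ is conjugate. Posterior precision = 1/σ₀² + n/σ²; posterior mean is the precision-weighted average of μ₀ and x̄.
σ₀² = 47.01² = 2209.9401, σ² = 53.61² = 2874.0321; σ² + n·σ₀² = 2874.0321 + 12·2209.9401 = 29393.3133.
Posterior precision = 1/σ₀² + n/σ² = 1/2209.9401 + 12/2874.0321 = (σ² + n·σ₀²)/(σ₀²σ²) = 29393.3133/(2209.9401·2874.0321); posterior variance σₙ² = σ₀²σ²/(σ² + n·σ₀²) = 2209.9401·2874.0321/29393.3133 = 216.084479.
Posterior SD = √σₙ² = √(2209.9401·2874.0321/29393.3133) = 14.6998.

14.6998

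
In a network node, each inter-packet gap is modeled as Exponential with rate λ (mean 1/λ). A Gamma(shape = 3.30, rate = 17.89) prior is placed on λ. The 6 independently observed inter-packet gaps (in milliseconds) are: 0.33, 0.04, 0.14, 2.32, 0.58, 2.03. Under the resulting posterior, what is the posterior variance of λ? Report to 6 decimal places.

With a Gamma(shape α, rate β) prior on the exponential rate λ, the posterior after n observations with total T = Σxᵢ is Gamma(α+n, β+T).
Sum of observations T = 5.44 milliseconds; n = 6.
Posterior: Gamma(3.30+6, 17.89+5.44) = Gamma(9.30, 23.33).
Var = α/β² = 0.017087.

0.017087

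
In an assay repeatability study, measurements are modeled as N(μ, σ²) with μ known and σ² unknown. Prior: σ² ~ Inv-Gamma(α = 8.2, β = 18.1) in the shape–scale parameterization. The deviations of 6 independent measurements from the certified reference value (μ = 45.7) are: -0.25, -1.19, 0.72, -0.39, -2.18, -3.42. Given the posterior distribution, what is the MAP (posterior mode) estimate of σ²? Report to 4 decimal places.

2.2458

With known mean μ and an Inverse-Gamma(α, β) prior on σ², the Normal likelihood is conjugate: posterior is Inv-Gamma(α + n/2, β + Σ(xᵢ−μ)²/2).
Σ(xᵢ−μ)² = (-0.25)² + (-1.19)² + (0.72)² + (-0.39)² + (-2.18)² + (-3.42)² = 18.5979.
Posterior: Inv-Gamma(8.2 + 6/2, 18.1 + 18.5979/2) = Inv-Gamma(11.20, 27.39895).
Mode = β/(α+1) = 27.39895/12.20 = 2.2458.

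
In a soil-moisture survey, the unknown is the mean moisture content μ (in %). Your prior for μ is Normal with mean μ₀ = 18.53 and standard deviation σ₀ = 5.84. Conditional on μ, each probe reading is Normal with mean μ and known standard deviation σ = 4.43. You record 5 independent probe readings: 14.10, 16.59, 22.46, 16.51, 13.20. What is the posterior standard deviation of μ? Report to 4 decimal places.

For Normal data with known variance σ², a Normal(μ₀, σ₀²) prior on μ is conjugate. Posterior precision = 1/σ₀² + n/σ²; posterior mean is the precision-weighted average of μ₀ and x̄.
σ₀² = 5.84² = 34.1056, σ² = 4.43² = 19.6249; σ² + n·σ₀² = 19.6249 + 5·34.1056 = 190.1529.
Posterior precision = 1/σ₀² + n/σ² = 1/34.1056 + 5/19.6249 = (σ² + n·σ₀²)/(σ₀²σ²) = 190.1529/(34.1056·19.6249); posterior variance σₙ² = σ₀²σ²/(σ² + n·σ₀²) = 34.1056·19.6249/190.1529 = 3.519899.
Posterior SD = √σₙ² = √(34.1056·19.6249/190.1529) = 1.8761.

1.8761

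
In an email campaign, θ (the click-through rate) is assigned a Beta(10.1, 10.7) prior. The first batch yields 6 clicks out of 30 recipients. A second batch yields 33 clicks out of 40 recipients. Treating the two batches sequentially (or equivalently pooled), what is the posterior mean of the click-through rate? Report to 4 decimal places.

0.5407

The Beta prior is conjugate to a Binomial/Bernoulli likelihood; the update adds successes to α and failures to β.
After batch 1: Beta(10.1+6, 10.7+24) = Beta(16.1, 34.7).
After batch 2: Beta(16.1+33, 34.7+7) = Beta(49.1, 41.7).
Posterior mean = α/(α+β) = 49.1/90.8 = 0.5407.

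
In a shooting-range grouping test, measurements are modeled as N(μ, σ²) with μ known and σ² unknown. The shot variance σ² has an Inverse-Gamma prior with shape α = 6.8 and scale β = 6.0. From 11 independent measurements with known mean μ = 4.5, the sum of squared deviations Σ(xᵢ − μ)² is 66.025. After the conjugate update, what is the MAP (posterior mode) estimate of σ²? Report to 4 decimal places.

With known mean μ and an Inverse-Gamma(α, β) prior on σ², the Normal likelihood is conjugate: posterior is Inv-Gamma(α + n/2, β + Σ(xᵢ−μ)²/2).
Posterior: Inv-Gamma(6.8 + 11/2, 6.0 + 66.025/2) = Inv-Gamma(12.30, 39.0125).
Mode = β/(α+1) = 39.0125/13.30 = 2.9333.

2.9333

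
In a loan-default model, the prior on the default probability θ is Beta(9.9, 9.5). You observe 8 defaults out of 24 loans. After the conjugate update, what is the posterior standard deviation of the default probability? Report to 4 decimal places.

0.0739

The Beta prior is conjugate to a Binomial/Bernoulli likelihood; the update adds successes to α and failures to β.
Posterior: Beta(α+k, β+n−k) = Beta(9.9+8, 9.5+16) = Beta(17.9, 25.5).
Var = αβ/((α+β)²(α+β+1)) = 17.9·25.5/(43.4²·44.4) = 0.00545797; SD = √0.00545797 = 0.0739.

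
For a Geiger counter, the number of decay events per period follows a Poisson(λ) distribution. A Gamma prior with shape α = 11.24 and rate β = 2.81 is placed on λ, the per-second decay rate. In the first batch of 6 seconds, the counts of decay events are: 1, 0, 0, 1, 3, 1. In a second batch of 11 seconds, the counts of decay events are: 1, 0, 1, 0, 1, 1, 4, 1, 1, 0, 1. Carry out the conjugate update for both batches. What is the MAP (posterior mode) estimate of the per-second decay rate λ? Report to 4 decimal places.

With a Gamma(shape α, rate β) prior, the Poisson likelihood is conjugate: the posterior is Gamma(α + ΣXᵢ, β + n).
Batch 1: sum of counts S = 6 over n = 6 seconds.
After batch 1: Gamma(α+S, β+n) = Gamma(11.24+6, 2.81+6) = Gamma(17.24, 8.81).
Batch 2: sum of counts S = 11 over n = 11 seconds.
After batch 2: Gamma(α+S, β+n) = Gamma(17.24+11, 8.81+11) = Gamma(28.24, 19.81).
Mode of Gamma(α,β) for α≥1 is (α−1)/β = 27.24/19.81 = 1.3751.

1.3751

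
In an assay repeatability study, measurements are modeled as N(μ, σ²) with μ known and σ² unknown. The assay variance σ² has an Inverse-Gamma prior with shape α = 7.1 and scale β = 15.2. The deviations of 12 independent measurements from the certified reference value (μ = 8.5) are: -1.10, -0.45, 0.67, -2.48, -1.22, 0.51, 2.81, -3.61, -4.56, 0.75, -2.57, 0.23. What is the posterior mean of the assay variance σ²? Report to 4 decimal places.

With known mean μ and an Inverse-Gamma(α, β) prior on σ², the Normal likelihood is conjugate: posterior is Inv-Gamma(α + n/2, β + Σ(xᵢ−μ)²/2).
Σ(xᵢ−μ)² = (-1.10)² + (-0.45)² + (0.67)² + (-2.48)² + (-1.22)² + (0.51)² + (2.81)² + (-3.61)² + (-4.56)² + (0.75)² + (-2.57)² + (0.23)² = 58.7024.
Posterior: Inv-Gamma(7.1 + 12/2, 15.2 + 58.7024/2) = Inv-Gamma(13.10, 44.55120).
E[σ²|data] = β/(α−1) = 44.55120/12.10 = 3.6819.

3.6819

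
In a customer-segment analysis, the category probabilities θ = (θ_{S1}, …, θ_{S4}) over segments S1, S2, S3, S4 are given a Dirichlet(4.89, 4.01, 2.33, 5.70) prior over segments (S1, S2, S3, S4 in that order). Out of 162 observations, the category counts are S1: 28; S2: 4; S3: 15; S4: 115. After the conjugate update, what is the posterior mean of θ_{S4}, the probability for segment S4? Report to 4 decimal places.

0.6746

The Dirichlet prior is conjugate to the Multinomial likelihood: each posterior αⱼ = prior αⱼ + observed count nⱼ.
Posterior concentration: (32.89, 8.01, 17.33, 120.70), total = 178.93.
E[θ_{S4}|data] = α_{S4}/Σα = 120.70/178.93 = 0.6746.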